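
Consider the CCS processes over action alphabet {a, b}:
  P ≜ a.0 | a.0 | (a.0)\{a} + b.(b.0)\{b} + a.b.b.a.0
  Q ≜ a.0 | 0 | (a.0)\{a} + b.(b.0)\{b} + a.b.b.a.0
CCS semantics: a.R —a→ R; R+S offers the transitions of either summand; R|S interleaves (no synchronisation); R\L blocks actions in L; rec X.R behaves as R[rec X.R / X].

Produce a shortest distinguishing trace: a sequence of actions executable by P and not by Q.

P's transition system — 9 states:
  p0 = a.0 | a.0 | (a.0)\{a} + b.(b.0)\{b} + a.b.b.a.0 | =a=> p1, =a=> p2, =a=> p3, =b=> p4
  p1 = 0 | a.0 | (a.0)\{a} | =a=> p5
  p2 = a.0 | 0 | (a.0)\{a} | =a=> p5
  p3 = b.b.a.0 | =b=> p6
  p4 = (b.0)\{b} | ·
  p5 = 0 | 0 | (a.0)\{a} | ·
  p6 = b.a.0 | =b=> p7
  p7 = a.0 | =a=> p8
  p8 = 0 | ·
Q's transition system — 7 states:
  q0 = a.0 | 0 | (a.0)\{a} + b.(b.0)\{b} + a.b.b.a.0 | =a=> q1, =a=> q2, =b=> q3
  q1 = 0 | 0 | (a.0)\{a} | ·
  q2 = b.b.a.0 | =b=> q4
  q3 = (b.0)\{b} | ·
  q4 = b.a.0 | =b=> q5
  q5 = a.0 | =a=> q6
  q6 = 0 | ·
Executing aa from P (initial set {p0}):
  after a @ step 1: {p1, p2, p3}
  after a @ step 2: {p5}
  P completes σ.
Executing aa from Q (initial set {q0}):
  after a @ step 1: {q1, q2}
  after a @ step 2: ∅ (Q stuck)

aa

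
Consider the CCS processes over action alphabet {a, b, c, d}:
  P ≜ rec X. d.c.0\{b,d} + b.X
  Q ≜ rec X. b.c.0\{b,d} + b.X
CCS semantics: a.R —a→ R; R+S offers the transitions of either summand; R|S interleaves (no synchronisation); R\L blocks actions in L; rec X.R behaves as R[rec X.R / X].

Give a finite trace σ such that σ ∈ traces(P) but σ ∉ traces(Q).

d

LTS(P): 3 reachable states
  p0 = rec X. d.c.0\{b,d} + b.X → ··b··> p0, ··d··> p1
  p1 = c.0\{b,d} → ··c··> p2
  p2 = 0\{b,d} → stopped
LTS(Q): 3 reachable states
  q0 = rec X. b.c.0\{b,d} + b.X → ··b··> q0, ··b··> q1
  q1 = c.0\{b,d} → ··c··> q2
  q2 = 0\{b,d} → stopped
Trace ⟨d⟩ through P, begin at {p0}:
  [1] d ⇒ {p1}
  — P admits the full trace.
Trace ⟨d⟩ through Q, begin at {q0}:
  [1] d ⇒ ∅ (Q stuck)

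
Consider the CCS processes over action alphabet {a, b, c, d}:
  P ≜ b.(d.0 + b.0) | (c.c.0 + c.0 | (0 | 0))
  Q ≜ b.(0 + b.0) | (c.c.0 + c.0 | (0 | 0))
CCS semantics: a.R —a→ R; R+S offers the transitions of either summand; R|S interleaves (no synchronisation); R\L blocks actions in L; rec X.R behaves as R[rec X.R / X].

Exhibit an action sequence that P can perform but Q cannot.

Reachable graph of P (12 states):
  m0 = b.(d.0 + b.0) | (c.c.0 + c.0 | (0 | 0)) :: —b→ m1, —c→ m2, —c→ m3
  m1 = (d.0 + b.0) | (c.c.0 + c.0 | (0 | 0)) :: —b→ m4, —c→ m5, —c→ m6, —d→ m4
  m2 = b.(d.0 + b.0) | (0 | (0 | 0)) :: —b→ m5
  m3 = b.(d.0 + b.0) | c.0 :: —b→ m6, —c→ m7
  m4 = 0 | (c.c.0 + c.0 | (0 | 0)) :: —c→ m8, —c→ m9
  m5 = (d.0 + b.0) | (0 | (0 | 0)) :: —b→ m8, —d→ m8
  m6 = (d.0 + b.0) | c.0 :: —b→ m9, —c→ m10, —d→ m9
  m7 = b.(d.0 + b.0) | 0 :: —b→ m10
  m8 = 0 | (0 | (0 | 0)) :: stopped
  m9 = 0 | c.0 :: —c→ m11
  m10 = (d.0 + b.0) | 0 :: —b→ m11, —d→ m11
  m11 = 0 | 0 :: stopped
Reachable graph of Q (12 states):
  n0 = b.(0 + b.0) | (c.c.0 + c.0 | (0 | 0)) :: —b→ n1, —c→ n2, —c→ n3
  n1 = (0 + b.0) | (c.c.0 + c.0 | (0 | 0)) :: —b→ n4, —c→ n5, —c→ n6
  n2 = b.(0 + b.0) | (0 | (0 | 0)) :: —b→ n5
  n3 = b.(0 + b.0) | c.0 :: —b→ n6, —c→ n7
  n4 = 0 | (c.c.0 + c.0 | (0 | 0)) :: —c→ n8, —c→ n9
  n5 = (0 + b.0) | (0 | (0 | 0)) :: —b→ n8
  n6 = (0 + b.0) | c.0 :: —b→ n9, —c→ n10
  n7 = b.(0 + b.0) | 0 :: —b→ n10
  n8 = 0 | (0 | (0 | 0)) :: stopped
  n9 = 0 | c.0 :: —c→ n11
  n10 = (0 + b.0) | 0 :: —b→ n11
  n11 = 0 | 0 :: stopped
Run σ = ⟨bd⟩ on P: start {m0}
  [1] b ⇒ {m1}
  [2] d ⇒ {m4}
  — P admits the full trace.
Run σ = ⟨bd⟩ on Q: start {n0}
  [1] b ⇒ {n1}
  [2] d ⇒ ∅  — Q cannot continue

bd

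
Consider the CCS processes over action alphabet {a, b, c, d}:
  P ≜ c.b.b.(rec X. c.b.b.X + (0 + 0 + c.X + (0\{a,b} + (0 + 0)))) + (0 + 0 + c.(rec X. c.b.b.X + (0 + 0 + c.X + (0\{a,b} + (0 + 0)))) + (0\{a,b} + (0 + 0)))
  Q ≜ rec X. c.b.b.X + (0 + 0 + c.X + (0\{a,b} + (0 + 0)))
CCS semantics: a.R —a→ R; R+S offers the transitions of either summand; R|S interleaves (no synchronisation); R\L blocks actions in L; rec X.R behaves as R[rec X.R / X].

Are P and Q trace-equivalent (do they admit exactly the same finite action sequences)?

trace-equivalent

P's transition system — 4 states:
  m0 = c.b.b.(rec X. c.b.b.X + (0 + 0 + c.X + (0\{a,b} + (0 + 0)))) + (0 + 0 + c.(rec X. c.b.b.X + (0 + 0 + c.X + (0\{a,b} + (0 + 0)))) + (0\{a,b} + (0 + 0))) ⊢ --c--▸ m1, --c--▸ m2
  m1 = b.b.(rec X. c.b.b.X + (0 + 0 + c.X + (0\{a,b} + (0 + 0)))) ⊢ --b--▸ m3
  m2 = rec X. c.b.b.X + (0 + 0 + c.X + (0\{a,b} + (0 + 0))) ⊢ --c--▸ m1, --c--▸ m2
  m3 = b.(rec X. c.b.b.X + (0 + 0 + c.X + (0\{a,b} + (0 + 0)))) ⊢ --b--▸ m2
Q's transition system — 3 states:
  n0 = rec X. c.b.b.X + (0 + 0 + c.X + (0\{a,b} + (0 + 0))) ⊢ --c--▸ n0, --c--▸ n1
  n1 = b.b.(rec X. c.b.b.X + (0 + 0 + c.X + (0\{a,b} + (0 + 0)))) ⊢ --b--▸ n2
  n2 = b.(rec X. c.b.b.X + (0 + 0 + c.X + (0\{a,b} + (0 + 0)))) ⊢ --b--▸ n0
Bisimilarity quotient blocks:
  B0 = {m0, m2, n0}
  B1 = {m1, n1}
  B2 = {m3, n2}
m0 ∈ B0, n0 ∈ B0 → same block
Bisimilar ⇒ trace-equivalent.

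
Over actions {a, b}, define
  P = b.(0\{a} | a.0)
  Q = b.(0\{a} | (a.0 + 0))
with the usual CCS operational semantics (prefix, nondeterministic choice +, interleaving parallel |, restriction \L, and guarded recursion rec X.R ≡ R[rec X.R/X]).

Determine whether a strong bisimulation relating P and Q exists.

YES

LTS(P): 3 reachable states
  p0 = b.(0\{a} | a.0) | —b→ p1
  p1 = 0\{a} | a.0 | —a→ p2
  p2 = 0\{a} | 0 | ·
LTS(Q): 3 reachable states
  q0 = b.(0\{a} | (a.0 + 0)) | —b→ q1
  q1 = 0\{a} | (a.0 + 0) | —a→ q2
  q2 = 0\{a} | 0 | ·
Partition-refinement fixed point:
  B0 = {p0, q0}
  B1 = {p1, q1}
  B2 = {p2, q2}
p0 ∈ B0, q0 ∈ B0 → same block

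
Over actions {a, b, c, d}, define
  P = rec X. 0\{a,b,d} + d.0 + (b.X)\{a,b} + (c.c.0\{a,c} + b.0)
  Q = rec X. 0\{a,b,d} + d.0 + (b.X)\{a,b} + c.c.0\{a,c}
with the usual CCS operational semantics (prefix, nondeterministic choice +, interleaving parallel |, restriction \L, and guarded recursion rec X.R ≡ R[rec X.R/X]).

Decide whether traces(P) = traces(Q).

P's transition system — 4 states:
  u0 = rec X. 0\{a,b,d} + d.0 + (b.X)\{a,b} + (c.c.0\{a,c} + b.0) ⊢ --b--▸ u1, --c--▸ u2, --d--▸ u1
  u1 = 0 ⊢ ·
  u2 = c.0\{a,c} ⊢ --c--▸ u3
  u3 = 0\{a,c} ⊢ ·
Q's transition system — 4 states:
  v0 = rec X. 0\{a,b,d} + d.0 + (b.X)\{a,b} + c.c.0\{a,c} ⊢ --c--▸ v1, --d--▸ v2
  v1 = c.0\{a,c} ⊢ --c--▸ v3
  v2 = 0 ⊢ ·
  v3 = 0\{a,c} ⊢ ·
Run σ = ⟨b⟩ on P: start {u0}
  step 1 (b): {u1}
  ✓ P
Run σ = ⟨b⟩ on Q: start {v0}
  step 1 (b): ∅ (Q stuck)

trace-distinct — witness ⟨b⟩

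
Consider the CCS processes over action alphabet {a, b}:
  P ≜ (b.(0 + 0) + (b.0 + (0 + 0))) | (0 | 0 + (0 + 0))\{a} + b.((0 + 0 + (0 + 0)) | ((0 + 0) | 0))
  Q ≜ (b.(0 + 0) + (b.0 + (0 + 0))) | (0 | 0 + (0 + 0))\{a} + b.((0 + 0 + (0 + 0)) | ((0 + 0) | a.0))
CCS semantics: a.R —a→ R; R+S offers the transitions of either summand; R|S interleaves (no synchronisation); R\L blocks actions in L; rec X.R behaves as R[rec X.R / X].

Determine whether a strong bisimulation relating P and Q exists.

P's transition system — 4 states:
  s0 = (b.(0 + 0) + (b.0 + (0 + 0))) | (0 | 0 + (0 + 0))\{a} + b.((0 + 0 + (0 + 0)) | ((0 + 0) | 0)) | =b=> s1, =b=> s2, =b=> s3
  s1 = (0 + 0 + (0 + 0)) | ((0 + 0) | 0) | deadlocked
  s2 = (0 + 0) | (0 | 0 + (0 + 0))\{a} | deadlocked
  s3 = 0 | (0 | 0 + (0 + 0))\{a} | deadlocked
Q's transition system — 5 states:
  t0 = (b.(0 + 0) + (b.0 + (0 + 0))) | (0 | 0 + (0 + 0))\{a} + b.((0 + 0 + (0 + 0)) | ((0 + 0) | a.0)) | =b=> t1, =b=> t2, =b=> t3
  t1 = (0 + 0 + (0 + 0)) | ((0 + 0) | a.0) | =a=> t4
  t2 = (0 + 0) | (0 | 0 + (0 + 0))\{a} | deadlocked
  t3 = 0 | (0 | 0 + (0 + 0))\{a} | deadlocked
  t4 = (0 + 0 + (0 + 0)) | ((0 + 0) | 0) | deadlocked
Partition-refinement fixed point:
  B0 = {s0}
  B1 = {s1, s2, s3, t2, t3, t4}
  B2 = {t0}
  B3 = {t1}
s0 ∈ B0, t0 ∈ B2 → different blocks

P ≁ Q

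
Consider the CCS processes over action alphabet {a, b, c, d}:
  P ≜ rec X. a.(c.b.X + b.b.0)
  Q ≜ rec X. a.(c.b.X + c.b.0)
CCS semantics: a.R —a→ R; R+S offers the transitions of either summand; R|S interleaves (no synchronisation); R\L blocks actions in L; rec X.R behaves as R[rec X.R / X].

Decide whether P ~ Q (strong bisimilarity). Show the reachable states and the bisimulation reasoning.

P's transition system — 5 states:
  m0 = rec X. a.(c.b.X + b.b.0) → —a→ m1
  m1 = c.b.(rec X. a.(c.b.X + b.b.0)) + b.b.0 → —b→ m2, —c→ m3
  m2 = b.0 → —b→ m4
  m3 = b.(rec X. a.(c.b.X + b.b.0)) → —b→ m0
  m4 = 0 → deadlocked
Q's transition system — 5 states:
  n0 = rec X. a.(c.b.X + c.b.0) → —a→ n1
  n1 = c.b.(rec X. a.(c.b.X + c.b.0)) + c.b.0 → —c→ n2, —c→ n3
  n2 = b.(rec X. a.(c.b.X + c.b.0)) → —b→ n0
  n3 = b.0 → —b→ n4
  n4 = 0 → deadlocked
Coarsest stable partition (strong bisimilarity classes):
  B0 = {m0}
  B1 = {m1}
  B2 = {m3}
  B3 = {m2, n3}
  B4 = {m4, n4}
  B5 = {n0}
  B6 = {n1}
  B7 = {n2}
m0 ∈ B0, n0 ∈ B5 → different blocks

P ≁ Q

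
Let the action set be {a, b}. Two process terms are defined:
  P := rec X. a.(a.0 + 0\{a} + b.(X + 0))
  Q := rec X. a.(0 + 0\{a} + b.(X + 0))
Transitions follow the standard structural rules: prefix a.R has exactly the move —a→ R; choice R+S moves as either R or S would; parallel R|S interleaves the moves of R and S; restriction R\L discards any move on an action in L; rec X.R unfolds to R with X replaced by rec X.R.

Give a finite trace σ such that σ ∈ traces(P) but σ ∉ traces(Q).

P's transition system — 4 states:
  u0 = rec X. a.(a.0 + 0\{a} + b.(X + 0)) → =a=> u1
  u1 = a.0 + 0\{a} + b.((rec X. a.(a.0 + 0\{a} + b.(X + 0))) + 0) → =a=> u2, =b=> u3
  u2 = 0 → stopped
  u3 = (rec X. a.(a.0 + 0\{a} + b.(X + 0))) + 0 → =a=> u1
Q's transition system — 3 states:
  v0 = rec X. a.(0 + 0\{a} + b.(X + 0)) → =a=> v1
  v1 = 0 + 0\{a} + b.((rec X. a.(0 + 0\{a} + b.(X + 0))) + 0) → =b=> v2
  v2 = (rec X. a.(0 + 0\{a} + b.(X + 0))) + 0 → =a=> v1
Trace ⟨aa⟩ through P, begin at {u0}:
  after a @ step 1: {u1}
  after a @ step 2: {u2}
  ✓ P
Trace ⟨aa⟩ through Q, begin at {v0}:
  after a @ step 1: {v1}
  after a @ step 2: ∅ (Q stuck)

aa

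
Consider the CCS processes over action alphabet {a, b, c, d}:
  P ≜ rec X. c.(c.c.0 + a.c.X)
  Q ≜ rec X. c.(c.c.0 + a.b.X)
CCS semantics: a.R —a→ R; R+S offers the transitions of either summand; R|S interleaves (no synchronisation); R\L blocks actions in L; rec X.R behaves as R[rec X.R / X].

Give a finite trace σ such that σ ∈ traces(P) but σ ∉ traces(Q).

cac

Reachable graph of P (5 states):
  s0 = rec X. c.(c.c.0 + a.c.X) has moves ··c··> s1
  s1 = c.c.0 + a.c.(rec X. c.(c.c.0 + a.c.X)) has moves ··a··> s2, ··c··> s3
  s2 = c.(rec X. c.(c.c.0 + a.c.X)) has moves ··c··> s0
  s3 = c.0 has moves ··c··> s4
  s4 = 0 has moves stopped
Reachable graph of Q (5 states):
  t0 = rec X. c.(c.c.0 + a.b.X) has moves ··c··> t1
  t1 = c.c.0 + a.b.(rec X. c.(c.c.0 + a.b.X)) has moves ··a··> t2, ··c··> t3
  t2 = b.(rec X. c.(c.c.0 + a.b.X)) has moves ··b··> t0
  t3 = c.0 has moves ··c··> t4
  t4 = 0 has moves stopped
Run σ = ⟨cac⟩ on P: start {s0}
  after c @ step 1: {s1}
  after a @ step 2: {s2}
  after c @ step 3: {s0}
  — P admits the full trace.
Run σ = ⟨cac⟩ on Q: start {t0}
  after c @ step 1: {t1}
  after a @ step 2: {t2}
  after c @ step 3: ∅  — Q cannot continue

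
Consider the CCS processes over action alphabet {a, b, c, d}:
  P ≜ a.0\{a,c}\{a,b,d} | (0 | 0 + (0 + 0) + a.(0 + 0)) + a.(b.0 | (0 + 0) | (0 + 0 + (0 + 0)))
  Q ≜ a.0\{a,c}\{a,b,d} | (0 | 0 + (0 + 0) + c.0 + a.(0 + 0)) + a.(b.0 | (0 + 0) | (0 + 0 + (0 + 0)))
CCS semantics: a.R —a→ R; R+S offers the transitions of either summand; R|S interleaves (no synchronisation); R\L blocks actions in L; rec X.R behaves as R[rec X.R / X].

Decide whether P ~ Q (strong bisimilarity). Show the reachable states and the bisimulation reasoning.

Reachable graph of P (6 states):
  m0 = a.0\{a,c}\{a,b,d} | (0 | 0 + (0 + 0) + a.(0 + 0)) + a.(b.0 | (0 + 0) | (0 + 0 + (0 + 0))) → —a→ m1, —a→ m2, —a→ m3
  m1 = 0\{a,c}\{a,b,d} | (0 | 0 + (0 + 0) + a.(0 + 0)) → —a→ m4
  m2 = a.0\{a,c}\{a,b,d} | (0 + 0) → —a→ m4
  m3 = b.0 | (0 + 0) | (0 + 0 + (0 + 0)) → —b→ m5
  m4 = 0\{a,c}\{a,b,d} | (0 + 0) → (no moves)
  m5 = 0 | (0 + 0) | (0 + 0 + (0 + 0)) → (no moves)
Reachable graph of Q (8 states):
  n0 = a.0\{a,c}\{a,b,d} | (0 | 0 + (0 + 0) + c.0 + a.(0 + 0)) + a.(b.0 | (0 + 0) | (0 + 0 + (0 + 0))) → —a→ n1, —a→ n2, —a→ n3, —c→ n4
  n1 = 0\{a,c}\{a,b,d} | (0 | 0 + (0 + 0) + c.0 + a.(0 + 0)) → —a→ n5, —c→ n6
  n2 = a.0\{a,c}\{a,b,d} | (0 + 0) → —a→ n5
  n3 = b.0 | (0 + 0) | (0 + 0 + (0 + 0)) → —b→ n7
  n4 = a.0\{a,c}\{a,b,d} | 0 → —a→ n6
  n5 = 0\{a,c}\{a,b,d} | (0 + 0) → (no moves)
  n6 = 0\{a,c}\{a,b,d} | 0 → (no moves)
  n7 = 0 | (0 + 0) | (0 + 0 + (0 + 0)) → (no moves)
Bisimilarity quotient blocks:
  B0 = {m0}
  B1 = {m1, m2, n2, n4}
  B2 = {m4, m5, n5, n6, n7}
  B3 = {m3, n3}
  B4 = {n0}
  B5 = {n1}
m0 ∈ B0, n0 ∈ B4 → different blocks

P ≁ Q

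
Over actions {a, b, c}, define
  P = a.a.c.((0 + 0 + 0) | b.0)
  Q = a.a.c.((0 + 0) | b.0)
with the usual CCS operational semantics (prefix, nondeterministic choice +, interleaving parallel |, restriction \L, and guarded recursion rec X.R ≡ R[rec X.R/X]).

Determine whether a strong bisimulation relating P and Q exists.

YES

Reachable graph of P (5 states):
  m0 = a.a.c.((0 + 0 + 0) | b.0) → —a→ m1
  m1 = a.c.((0 + 0 + 0) | b.0) → —a→ m2
  m2 = c.((0 + 0 + 0) | b.0) → —c→ m3
  m3 = (0 + 0 + 0) | b.0 → —b→ m4
  m4 = (0 + 0 + 0) | 0 → stopped
Reachable graph of Q (5 states):
  n0 = a.a.c.((0 + 0) | b.0) → —a→ n1
  n1 = a.c.((0 + 0) | b.0) → —a→ n2
  n2 = c.((0 + 0) | b.0) → —c→ n3
  n3 = (0 + 0) | b.0 → —b→ n4
  n4 = (0 + 0) | 0 → stopped
Bisimilarity quotient blocks:
  B0 = {m0, n0}
  B1 = {m1, n1}
  B2 = {m2, n2}
  B3 = {m3, n3}
  B4 = {m4, n4}
m0 ∈ B0, n0 ∈ B0 → same block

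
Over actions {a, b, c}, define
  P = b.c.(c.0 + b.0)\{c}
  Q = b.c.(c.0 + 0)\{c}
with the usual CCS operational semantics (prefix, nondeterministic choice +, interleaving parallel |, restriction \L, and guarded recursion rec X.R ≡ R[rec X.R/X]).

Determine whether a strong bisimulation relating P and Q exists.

Reachable graph of P (4 states):
  m0 = b.c.(c.0 + b.0)\{c} → =b=> m1
  m1 = c.(c.0 + b.0)\{c} → =c=> m2
  m2 = (c.0 + b.0)\{c} → =b=> m3
  m3 = 0\{c} → stopped
Reachable graph of Q (3 states):
  n0 = b.c.(c.0 + 0)\{c} → =b=> n1
  n1 = c.(c.0 + 0)\{c} → =c=> n2
  n2 = (c.0 + 0)\{c} → stopped
Coarsest stable partition (strong bisimilarity classes):
  B0 = {m0}
  B1 = {m1}
  B2 = {m2}
  B3 = {m3, n2}
  B4 = {n0}
  B5 = {n1}
m0 ∈ B0, n0 ∈ B4 → different blocks

NO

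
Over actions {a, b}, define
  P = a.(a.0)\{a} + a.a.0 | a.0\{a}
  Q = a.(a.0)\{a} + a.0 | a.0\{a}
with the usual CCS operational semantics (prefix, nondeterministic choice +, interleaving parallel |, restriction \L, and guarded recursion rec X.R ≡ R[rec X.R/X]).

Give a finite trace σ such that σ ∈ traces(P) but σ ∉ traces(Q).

aaa

P's transition system — 7 states:
  p0 = a.(a.0)\{a} + a.a.0 | a.0\{a} :: =a=> p1, =a=> p2, =a=> p3
  p1 = (a.0)\{a} :: stopped
  p2 = a.0 | a.0\{a} :: =a=> p4, =a=> p5
  p3 = a.a.0 | 0\{a} :: =a=> p5
  p4 = 0 | a.0\{a} :: =a=> p6
  p5 = a.0 | 0\{a} :: =a=> p6
  p6 = 0 | 0\{a} :: stopped
Q's transition system — 5 states:
  q0 = a.(a.0)\{a} + a.0 | a.0\{a} :: =a=> q1, =a=> q2, =a=> q3
  q1 = (a.0)\{a} :: stopped
  q2 = 0 | a.0\{a} :: =a=> q4
  q3 = a.0 | 0\{a} :: =a=> q4
  q4 = 0 | 0\{a} :: stopped
Executing aaa from P (initial set {p0}):
  [1] a ⇒ {p1, p2, p3}
  [2] a ⇒ {p4, p5}
  [3] a ⇒ {p6}
  — P admits the full trace.
Executing aaa from Q (initial set {q0}):
  [1] a ⇒ {q1, q2, q3}
  [2] a ⇒ {q4}
  [3] a ⇒ no successor for Q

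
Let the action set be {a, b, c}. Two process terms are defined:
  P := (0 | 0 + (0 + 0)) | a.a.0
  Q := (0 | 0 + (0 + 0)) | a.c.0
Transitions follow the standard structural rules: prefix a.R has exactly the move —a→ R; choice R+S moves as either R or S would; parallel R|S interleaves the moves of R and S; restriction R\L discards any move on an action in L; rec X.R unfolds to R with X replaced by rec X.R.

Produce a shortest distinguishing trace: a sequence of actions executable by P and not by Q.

P's transition system — 3 states:
  u0 = (0 | 0 + (0 + 0)) | a.a.0 ⊢ =a=> u1
  u1 = (0 | 0 + (0 + 0)) | a.0 ⊢ =a=> u2
  u2 = (0 | 0 + (0 + 0)) | 0 ⊢ (no moves)
Q's transition system — 3 states:
  v0 = (0 | 0 + (0 + 0)) | a.c.0 ⊢ =a=> v1
  v1 = (0 | 0 + (0 + 0)) | c.0 ⊢ =c=> v2
  v2 = (0 | 0 + (0 + 0)) | 0 ⊢ (no moves)
Trace ⟨aa⟩ through P, begin at {u0}:
  [1] a ⇒ {u1}
  [2] a ⇒ {u2}
  ✓ P
Trace ⟨aa⟩ through Q, begin at {v0}:
  [1] a ⇒ {v1}
  [2] a ⇒ no successor for Q

aa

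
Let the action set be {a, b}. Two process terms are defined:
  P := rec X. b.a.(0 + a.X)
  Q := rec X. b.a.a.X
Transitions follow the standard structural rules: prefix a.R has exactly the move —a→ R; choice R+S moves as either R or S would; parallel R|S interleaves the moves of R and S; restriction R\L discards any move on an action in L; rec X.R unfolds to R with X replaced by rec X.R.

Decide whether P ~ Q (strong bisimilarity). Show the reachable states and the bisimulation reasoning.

P ~ Q

P's transition system — 3 states:
  p0 = rec X. b.a.(0 + a.X) ⊢ —b→ p1
  p1 = a.(0 + a.(rec X. b.a.(0 + a.X))) ⊢ —a→ p2
  p2 = 0 + a.(rec X. b.a.(0 + a.X)) ⊢ —a→ p0
Q's transition system — 3 states:
  q0 = rec X. b.a.a.X ⊢ —b→ q1
  q1 = a.a.(rec X. b.a.a.X) ⊢ —a→ q2
  q2 = a.(rec X. b.a.a.X) ⊢ —a→ q0
Bisimilarity quotient blocks:
  B0 = {p0, q0}
  B1 = {p1, q1}
  B2 = {p2, q2}
p0 ∈ B0, q0 ∈ B0 → same block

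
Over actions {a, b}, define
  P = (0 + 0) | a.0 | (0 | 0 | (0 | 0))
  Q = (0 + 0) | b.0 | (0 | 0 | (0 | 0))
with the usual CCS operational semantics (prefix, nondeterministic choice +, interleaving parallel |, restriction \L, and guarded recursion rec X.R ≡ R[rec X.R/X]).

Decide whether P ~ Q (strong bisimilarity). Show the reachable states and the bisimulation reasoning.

P's transition system — 2 states:
  s0 = (0 + 0) | a.0 | (0 | 0 | (0 | 0)) has moves =a=> s1
  s1 = (0 + 0) | 0 | (0 | 0 | (0 | 0)) has moves ·
Q's transition system — 2 states:
  t0 = (0 + 0) | b.0 | (0 | 0 | (0 | 0)) has moves =b=> t1
  t1 = (0 + 0) | 0 | (0 | 0 | (0 | 0)) has moves ·
Bisimilarity quotient blocks:
  B0 = {s0}
  B1 = {s1, t1}
  B2 = {t0}
s0 ∈ B0, t0 ∈ B2 → different blocks

P ≁ Q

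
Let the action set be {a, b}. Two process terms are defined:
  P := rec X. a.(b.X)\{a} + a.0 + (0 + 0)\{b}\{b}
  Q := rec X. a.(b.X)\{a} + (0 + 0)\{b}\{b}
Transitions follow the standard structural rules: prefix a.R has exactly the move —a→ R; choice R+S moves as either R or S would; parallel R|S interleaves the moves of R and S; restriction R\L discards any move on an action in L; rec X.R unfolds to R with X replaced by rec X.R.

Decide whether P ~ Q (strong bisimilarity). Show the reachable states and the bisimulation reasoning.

P's transition system — 4 states:
  m0 = rec X. a.(b.X)\{a} + a.0 + (0 + 0)\{b}\{b} has moves =a=> m1, =a=> m2
  m1 = (b.(rec X. a.(b.X)\{a} + a.0 + (0 + 0)\{b}\{b}))\{a} has moves =b=> m3
  m2 = 0 has moves deadlocked
  m3 = (rec X. a.(b.X)\{a} + a.0 + (0 + 0)\{b}\{b})\{a} has moves deadlocked
Q's transition system — 3 states:
  n0 = rec X. a.(b.X)\{a} + (0 + 0)\{b}\{b} has moves =a=> n1
  n1 = (b.(rec X. a.(b.X)\{a} + (0 + 0)\{b}\{b}))\{a} has moves =b=> n2
  n2 = (rec X. a.(b.X)\{a} + (0 + 0)\{b}\{b})\{a} has moves deadlocked
Bisimilarity quotient blocks:
  B0 = {m0}
  B1 = {m1, n1}
  B2 = {m2, m3, n2}
  B3 = {n0}
m0 ∈ B0, n0 ∈ B3 → different blocks

P ≁ Q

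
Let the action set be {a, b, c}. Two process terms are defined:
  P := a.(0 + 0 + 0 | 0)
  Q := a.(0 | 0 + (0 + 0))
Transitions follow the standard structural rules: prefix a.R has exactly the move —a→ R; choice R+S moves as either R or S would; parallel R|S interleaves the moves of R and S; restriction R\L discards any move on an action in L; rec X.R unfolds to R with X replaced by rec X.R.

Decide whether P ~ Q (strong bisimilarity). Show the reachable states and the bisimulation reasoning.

bisimilar

P's transition system — 2 states:
  p0 = a.(0 + 0 + 0 | 0) has moves ··a··> p1
  p1 = 0 + 0 + 0 | 0 has moves (no moves)
Q's transition system — 2 states:
  q0 = a.(0 | 0 + (0 + 0)) has moves ··a··> q1
  q1 = 0 | 0 + (0 + 0) has moves (no moves)
Coarsest stable partition (strong bisimilarity classes):
  B0 = {p0, q0}
  B1 = {p1, q1}
p0 ∈ B0, q0 ∈ B0 → same block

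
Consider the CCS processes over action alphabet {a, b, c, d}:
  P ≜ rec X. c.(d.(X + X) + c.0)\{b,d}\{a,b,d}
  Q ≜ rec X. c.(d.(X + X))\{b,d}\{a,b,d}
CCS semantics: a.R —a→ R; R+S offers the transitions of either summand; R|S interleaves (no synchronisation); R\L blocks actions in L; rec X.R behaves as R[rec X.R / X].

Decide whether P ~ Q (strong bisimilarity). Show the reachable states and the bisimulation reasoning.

NO

Reachable graph of P (3 states):
  p0 = rec X. c.(d.(X + X) + c.0)\{b,d}\{a,b,d} → --c--▸ p1
  p1 = (d.((rec X. c.(d.(X + X) + c.0)\{b,d}\{a,b,d}) + (rec X. c.(d.(X + X) + c.0)\{b,d}\{a,b,d})) + c.0)\{b,d}\{a,b,d} → --c--▸ p2
  p2 = 0\{b,d}\{a,b,d} → ·
Reachable graph of Q (2 states):
  q0 = rec X. c.(d.(X + X))\{b,d}\{a,b,d} → --c--▸ q1
  q1 = (d.((rec X. c.(d.(X + X))\{b,d}\{a,b,d}) + (rec X. c.(d.(X + X))\{b,d}\{a,b,d})))\{b,d}\{a,b,d} → ·
Bisimilarity quotient blocks:
  B0 = {p0}
  B1 = {p1, q0}
  B2 = {p2, q1}
p0 ∈ B0, q0 ∈ B1 → different blocks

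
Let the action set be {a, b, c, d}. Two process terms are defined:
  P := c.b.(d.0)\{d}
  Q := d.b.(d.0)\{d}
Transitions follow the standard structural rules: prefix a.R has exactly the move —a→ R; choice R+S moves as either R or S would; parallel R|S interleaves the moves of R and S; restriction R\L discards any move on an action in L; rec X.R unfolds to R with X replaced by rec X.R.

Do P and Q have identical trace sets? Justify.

NO — witness ⟨c⟩

P's transition system — 3 states:
  p0 = c.b.(d.0)\{d} :: ··c··> p1
  p1 = b.(d.0)\{d} :: ··b··> p2
  p2 = (d.0)\{d} :: ∅
Q's transition system — 3 states:
  q0 = d.b.(d.0)\{d} :: ··d··> q1
  q1 = b.(d.0)\{d} :: ··b··> q2
  q2 = (d.0)\{d} :: ∅
Run σ = ⟨c⟩ on P: start {p0}
  step 1 (c): {p1}
  P completes σ.
Run σ = ⟨c⟩ on Q: start {q0}
  step 1 (c): ∅  — Q cannot continue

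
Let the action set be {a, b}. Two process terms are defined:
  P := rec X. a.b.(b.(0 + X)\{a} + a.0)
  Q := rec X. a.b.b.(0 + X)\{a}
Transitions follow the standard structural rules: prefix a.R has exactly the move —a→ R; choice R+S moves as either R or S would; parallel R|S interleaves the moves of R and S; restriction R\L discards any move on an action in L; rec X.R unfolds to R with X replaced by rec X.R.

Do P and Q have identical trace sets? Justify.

LTS(P): 5 reachable states
  u0 = rec X. a.b.(b.(0 + X)\{a} + a.0) has moves --a--▸ u1
  u1 = b.(b.(0 + (rec X. a.b.(b.(0 + X)\{a} + a.0)))\{a} + a.0) has moves --b--▸ u2
  u2 = b.(0 + (rec X. a.b.(b.(0 + X)\{a} + a.0)))\{a} + a.0 has moves --a--▸ u3, --b--▸ u4
  u3 = 0 has moves stopped
  u4 = (0 + (rec X. a.b.(b.(0 + X)\{a} + a.0)))\{a} has moves stopped
LTS(Q): 4 reachable states
  v0 = rec X. a.b.b.(0 + X)\{a} has moves --a--▸ v1
  v1 = b.b.(0 + (rec X. a.b.b.(0 + X)\{a}))\{a} has moves --b--▸ v2
  v2 = b.(0 + (rec X. a.b.b.(0 + X)\{a}))\{a} has moves --b--▸ v3
  v3 = (0 + (rec X. a.b.b.(0 + X)\{a}))\{a} has moves stopped
Run σ = ⟨aba⟩ on P: start {u0}
  step 1 (a): {u1}
  step 2 (b): {u2}
  step 3 (a): {u3}
  P completes σ.
Run σ = ⟨aba⟩ on Q: start {v0}
  step 1 (a): {v1}
  step 2 (b): {v2}
  step 3 (a): ∅ (Q stuck)

NO — witness ⟨aba⟩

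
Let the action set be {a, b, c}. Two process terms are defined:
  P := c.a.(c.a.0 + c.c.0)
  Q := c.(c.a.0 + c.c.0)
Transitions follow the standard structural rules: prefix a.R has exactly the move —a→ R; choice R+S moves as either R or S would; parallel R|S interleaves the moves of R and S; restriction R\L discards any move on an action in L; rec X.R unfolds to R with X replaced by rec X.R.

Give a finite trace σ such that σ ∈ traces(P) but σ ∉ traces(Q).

ca

Reachable graph of P (6 states):
  s0 = c.a.(c.a.0 + c.c.0) has moves =c=> s1
  s1 = a.(c.a.0 + c.c.0) has moves =a=> s2
  s2 = c.a.0 + c.c.0 has moves =c=> s3, =c=> s4
  s3 = a.0 has moves =a=> s5
  s4 = c.0 has moves =c=> s5
  s5 = 0 has moves stopped
Reachable graph of Q (5 states):
  t0 = c.(c.a.0 + c.c.0) has moves =c=> t1
  t1 = c.a.0 + c.c.0 has moves =c=> t2, =c=> t3
  t2 = a.0 has moves =a=> t4
  t3 = c.0 has moves =c=> t4
  t4 = 0 has moves stopped
Executing ca from P (initial set {s0}):
  [1] c ⇒ {s1}
  [2] a ⇒ {s2}
  — P admits the full trace.
Executing ca from Q (initial set {t0}):
  [1] c ⇒ {t1}
  [2] a ⇒ ∅  — Q cannot continue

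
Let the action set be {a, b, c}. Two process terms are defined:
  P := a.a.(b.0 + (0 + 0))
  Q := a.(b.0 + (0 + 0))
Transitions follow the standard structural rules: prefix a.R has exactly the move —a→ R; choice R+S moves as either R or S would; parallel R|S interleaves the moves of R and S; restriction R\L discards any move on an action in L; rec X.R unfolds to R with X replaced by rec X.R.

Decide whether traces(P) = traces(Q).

P's transition system — 4 states:
  s0 = a.a.(b.0 + (0 + 0)) ⊢ -a-> s1
  s1 = a.(b.0 + (0 + 0)) ⊢ -a-> s2
  s2 = b.0 + (0 + 0) ⊢ -b-> s3
  s3 = 0 ⊢ ·
Q's transition system — 3 states:
  t0 = a.(b.0 + (0 + 0)) ⊢ -a-> t1
  t1 = b.0 + (0 + 0) ⊢ -b-> t2
  t2 = 0 ⊢ ·
Run σ = ⟨aa⟩ on P: start {s0}
  step 1 (a): {s1}
  step 2 (a): {s2}
  P completes σ.
Run σ = ⟨aa⟩ on Q: start {t0}
  step 1 (a): {t1}
  step 2 (a): no successor for Q

traces(P) ≠ traces(Q) — witness ⟨aa⟩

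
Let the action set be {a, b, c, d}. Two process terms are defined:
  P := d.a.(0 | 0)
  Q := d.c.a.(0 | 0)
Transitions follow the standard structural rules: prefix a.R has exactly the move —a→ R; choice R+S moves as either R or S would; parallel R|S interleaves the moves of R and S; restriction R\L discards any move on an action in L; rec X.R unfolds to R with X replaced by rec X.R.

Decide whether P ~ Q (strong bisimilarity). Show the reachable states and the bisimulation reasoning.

P ≁ Q

Reachable graph of P (3 states):
  m0 = d.a.(0 | 0) → ··d··> m1
  m1 = a.(0 | 0) → ··a··> m2
  m2 = 0 | 0 → stopped
Reachable graph of Q (4 states):
  n0 = d.c.a.(0 | 0) → ··d··> n1
  n1 = c.a.(0 | 0) → ··c··> n2
  n2 = a.(0 | 0) → ··a··> n3
  n3 = 0 | 0 → stopped
Coarsest stable partition (strong bisimilarity classes):
  B0 = {m0}
  B1 = {m1, n2}
  B2 = {m2, n3}
  B3 = {n0}
  B4 = {n1}
m0 ∈ B0, n0 ∈ B3 → different blocks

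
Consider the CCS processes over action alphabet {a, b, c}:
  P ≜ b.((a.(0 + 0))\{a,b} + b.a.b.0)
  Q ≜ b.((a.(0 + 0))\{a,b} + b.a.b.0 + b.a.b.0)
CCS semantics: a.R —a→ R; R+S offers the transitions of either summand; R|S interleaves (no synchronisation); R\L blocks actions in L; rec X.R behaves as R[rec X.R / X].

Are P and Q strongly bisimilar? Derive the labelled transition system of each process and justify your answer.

P's transition system — 5 states:
  s0 = b.((a.(0 + 0))\{a,b} + b.a.b.0) ⊢ --b--▸ s1
  s1 = (a.(0 + 0))\{a,b} + b.a.b.0 ⊢ --b--▸ s2
  s2 = a.b.0 ⊢ --a--▸ s3
  s3 = b.0 ⊢ --b--▸ s4
  s4 = 0 ⊢ (no moves)
Q's transition system — 5 states:
  t0 = b.((a.(0 + 0))\{a,b} + b.a.b.0 + b.a.b.0) ⊢ --b--▸ t1
  t1 = (a.(0 + 0))\{a,b} + b.a.b.0 + b.a.b.0 ⊢ --b--▸ t2
  t2 = a.b.0 ⊢ --a--▸ t3
  t3 = b.0 ⊢ --b--▸ t4
  t4 = 0 ⊢ (no moves)
Bisimilarity quotient blocks:
  B0 = {s0, t0}
  B1 = {s1, t1}
  B2 = {s2, t2}
  B3 = {s3, t3}
  B4 = {s4, t4}
s0 ∈ B0, t0 ∈ B0 → same block

YES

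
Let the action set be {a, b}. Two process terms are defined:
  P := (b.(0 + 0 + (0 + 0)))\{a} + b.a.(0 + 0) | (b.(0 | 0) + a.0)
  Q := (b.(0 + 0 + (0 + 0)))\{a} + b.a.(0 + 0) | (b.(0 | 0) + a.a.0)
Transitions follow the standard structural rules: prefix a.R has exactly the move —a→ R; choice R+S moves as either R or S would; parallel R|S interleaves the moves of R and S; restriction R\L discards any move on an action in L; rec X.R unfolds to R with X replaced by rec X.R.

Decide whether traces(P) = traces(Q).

Reachable graph of P (10 states):
  s0 = (b.(0 + 0 + (0 + 0)))\{a} + b.a.(0 + 0) | (b.(0 | 0) + a.0) has moves -a-> s1, -b-> s2, -b-> s3, -b-> s4
  s1 = b.a.(0 + 0) | 0 has moves -b-> s5
  s2 = (0 + 0 + (0 + 0))\{a} has moves ∅
  s3 = a.(0 + 0) | (b.(0 | 0) + a.0) has moves -a-> s5, -a-> s6, -b-> s7
  s4 = b.a.(0 + 0) | (0 | 0) has moves -b-> s7
  s5 = a.(0 + 0) | 0 has moves -a-> s8
  s6 = (0 + 0) | (b.(0 | 0) + a.0) has moves -a-> s8, -b-> s9
  s7 = a.(0 + 0) | (0 | 0) has moves -a-> s9
  s8 = (0 + 0) | 0 has moves ∅
  s9 = (0 + 0) | (0 | 0) has moves ∅
Reachable graph of Q (13 states):
  t0 = (b.(0 + 0 + (0 + 0)))\{a} + b.a.(0 + 0) | (b.(0 | 0) + a.a.0) has moves -a-> t1, -b-> t2, -b-> t3, -b-> t4
  t1 = b.a.(0 + 0) | a.0 has moves -a-> t5, -b-> t6
  t2 = (0 + 0 + (0 + 0))\{a} has moves ∅
  t3 = a.(0 + 0) | (b.(0 | 0) + a.a.0) has moves -a-> t6, -a-> t7, -b-> t8
  t4 = b.a.(0 + 0) | (0 | 0) has moves -b-> t8
  t5 = b.a.(0 + 0) | 0 has moves -b-> t9
  t6 = a.(0 + 0) | a.0 has moves -a-> t10, -a-> t9
  t7 = (0 + 0) | (b.(0 | 0) + a.a.0) has moves -a-> t10, -b-> t11
  t8 = a.(0 + 0) | (0 | 0) has moves -a-> t11
  t9 = a.(0 + 0) | 0 has moves -a-> t12
  t10 = (0 + 0) | a.0 has moves -a-> t12
  t11 = (0 + 0) | (0 | 0) has moves ∅
  t12 = (0 + 0) | 0 has moves ∅
Executing aa from Q (initial set {t0}):
  step 1 (a): {t1}
  step 2 (a): {t5}
  ✓ Q
Executing aa from P (initial set {s0}):
  step 1 (a): {s1}
  step 2 (a): no successor for P

NO — witness ⟨aa⟩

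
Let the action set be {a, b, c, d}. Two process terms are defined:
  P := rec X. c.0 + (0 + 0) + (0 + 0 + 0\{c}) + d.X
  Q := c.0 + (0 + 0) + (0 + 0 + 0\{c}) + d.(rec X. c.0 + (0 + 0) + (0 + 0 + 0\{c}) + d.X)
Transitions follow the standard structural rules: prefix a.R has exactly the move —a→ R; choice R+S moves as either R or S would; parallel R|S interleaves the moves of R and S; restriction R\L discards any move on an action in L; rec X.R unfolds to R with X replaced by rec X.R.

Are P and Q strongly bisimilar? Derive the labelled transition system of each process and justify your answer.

LTS(P): 2 reachable states
  m0 = rec X. c.0 + (0 + 0) + (0 + 0 + 0\{c}) + d.X ⊢ ··c··> m1, ··d··> m0
  m1 = 0 ⊢ ·
LTS(Q): 3 reachable states
  n0 = c.0 + (0 + 0) + (0 + 0 + 0\{c}) + d.(rec X. c.0 + (0 + 0) + (0 + 0 + 0\{c}) + d.X) ⊢ ··c··> n1, ··d··> n2
  n1 = 0 ⊢ ·
  n2 = rec X. c.0 + (0 + 0) + (0 + 0 + 0\{c}) + d.X ⊢ ··c··> n1, ··d··> n2
Partition-refinement fixed point:
  B0 = {m0, n0, n2}
  B1 = {m1, n1}
m0 ∈ B0, n0 ∈ B0 → same block

YES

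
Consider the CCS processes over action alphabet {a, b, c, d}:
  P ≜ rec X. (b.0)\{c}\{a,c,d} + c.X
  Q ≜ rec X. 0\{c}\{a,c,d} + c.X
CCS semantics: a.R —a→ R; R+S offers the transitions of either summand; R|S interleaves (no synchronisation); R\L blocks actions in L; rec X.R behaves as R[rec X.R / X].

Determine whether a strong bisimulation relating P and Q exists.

NO

LTS(P): 2 reachable states
  s0 = rec X. (b.0)\{c}\{a,c,d} + c.X | ··b··> s1, ··c··> s0
  s1 = 0\{c}\{a,c,d} | stopped
LTS(Q): 1 reachable states
  t0 = rec X. 0\{c}\{a,c,d} + c.X | ··c··> t0
Coarsest stable partition (strong bisimilarity classes):
  B0 = {s0}
  B1 = {s1}
  B2 = {t0}
s0 ∈ B0, t0 ∈ B2 → different blocks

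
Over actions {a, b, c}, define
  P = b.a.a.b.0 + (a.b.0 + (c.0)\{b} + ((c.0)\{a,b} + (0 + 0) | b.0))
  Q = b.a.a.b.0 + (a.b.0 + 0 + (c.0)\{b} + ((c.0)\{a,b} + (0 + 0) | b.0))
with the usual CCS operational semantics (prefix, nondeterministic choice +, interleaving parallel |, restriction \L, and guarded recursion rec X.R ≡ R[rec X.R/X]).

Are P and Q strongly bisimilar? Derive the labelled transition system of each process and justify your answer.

Reachable graph of P (8 states):
  u0 = b.a.a.b.0 + (a.b.0 + (c.0)\{b} + ((c.0)\{a,b} + (0 + 0) | b.0)) ⊢ ··a··> u1, ··b··> u2, ··b··> u3, ··c··> u4, ··c··> u5
  u1 = b.0 ⊢ ··b··> u6
  u2 = (0 + 0) | 0 ⊢ ∅
  u3 = a.a.b.0 ⊢ ··a··> u7
  u4 = 0\{a,b} ⊢ ∅
  u5 = 0\{b} ⊢ ∅
  u6 = 0 ⊢ ∅
  u7 = a.b.0 ⊢ ··a··> u1
Reachable graph of Q (8 states):
  v0 = b.a.a.b.0 + (a.b.0 + 0 + (c.0)\{b} + ((c.0)\{a,b} + (0 + 0) | b.0)) ⊢ ··a··> v1, ··b··> v2, ··b··> v3, ··c··> v4, ··c··> v5
  v1 = b.0 ⊢ ··b··> v6
  v2 = (0 + 0) | 0 ⊢ ∅
  v3 = a.a.b.0 ⊢ ··a··> v7
  v4 = 0\{a,b} ⊢ ∅
  v5 = 0\{b} ⊢ ∅
  v6 = 0 ⊢ ∅
  v7 = a.b.0 ⊢ ··a··> v1
Partition-refinement fixed point:
  B0 = {u0, v0}
  B1 = {u2, u4, u5, u6, v2, v4, v5, v6}
  B2 = {u3, v3}
  B3 = {u7, v7}
  B4 = {u1, v1}
u0 ∈ B0, v0 ∈ B0 → same block

YES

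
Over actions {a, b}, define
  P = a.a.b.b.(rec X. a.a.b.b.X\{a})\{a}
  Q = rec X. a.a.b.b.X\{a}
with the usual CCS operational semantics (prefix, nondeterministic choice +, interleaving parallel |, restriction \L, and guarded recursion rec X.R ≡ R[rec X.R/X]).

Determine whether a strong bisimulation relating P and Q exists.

LTS(P): 5 reachable states
  u0 = a.a.b.b.(rec X. a.a.b.b.X\{a})\{a} → -a-> u1
  u1 = a.b.b.(rec X. a.a.b.b.X\{a})\{a} → -a-> u2
  u2 = b.b.(rec X. a.a.b.b.X\{a})\{a} → -b-> u3
  u3 = b.(rec X. a.a.b.b.X\{a})\{a} → -b-> u4
  u4 = (rec X. a.a.b.b.X\{a})\{a} → deadlocked
LTS(Q): 5 reachable states
  v0 = rec X. a.a.b.b.X\{a} → -a-> v1
  v1 = a.b.b.(rec X. a.a.b.b.X\{a})\{a} → -a-> v2
  v2 = b.b.(rec X. a.a.b.b.X\{a})\{a} → -b-> v3
  v3 = b.(rec X. a.a.b.b.X\{a})\{a} → -b-> v4
  v4 = (rec X. a.a.b.b.X\{a})\{a} → deadlocked
Bisimilarity quotient blocks:
  B0 = {u0, v0}
  B1 = {u1, v1}
  B2 = {u2, v2}
  B3 = {u3, v3}
  B4 = {u4, v4}
u0 ∈ B0, v0 ∈ B0 → same block

YES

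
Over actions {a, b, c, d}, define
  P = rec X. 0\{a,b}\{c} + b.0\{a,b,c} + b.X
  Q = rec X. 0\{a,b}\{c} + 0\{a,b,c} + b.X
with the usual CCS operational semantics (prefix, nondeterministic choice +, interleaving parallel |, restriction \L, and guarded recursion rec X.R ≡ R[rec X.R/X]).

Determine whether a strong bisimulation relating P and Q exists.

P's transition system — 2 states:
  s0 = rec X. 0\{a,b}\{c} + b.0\{a,b,c} + b.X :: ··b··> s0, ··b··> s1
  s1 = 0\{a,b,c} :: (no moves)
Q's transition system — 1 states:
  t0 = rec X. 0\{a,b}\{c} + 0\{a,b,c} + b.X :: ··b··> t0
Partition-refinement fixed point:
  B0 = {s0}
  B1 = {s1}
  B2 = {t0}
s0 ∈ B0, t0 ∈ B2 → different blocks

not bisimilar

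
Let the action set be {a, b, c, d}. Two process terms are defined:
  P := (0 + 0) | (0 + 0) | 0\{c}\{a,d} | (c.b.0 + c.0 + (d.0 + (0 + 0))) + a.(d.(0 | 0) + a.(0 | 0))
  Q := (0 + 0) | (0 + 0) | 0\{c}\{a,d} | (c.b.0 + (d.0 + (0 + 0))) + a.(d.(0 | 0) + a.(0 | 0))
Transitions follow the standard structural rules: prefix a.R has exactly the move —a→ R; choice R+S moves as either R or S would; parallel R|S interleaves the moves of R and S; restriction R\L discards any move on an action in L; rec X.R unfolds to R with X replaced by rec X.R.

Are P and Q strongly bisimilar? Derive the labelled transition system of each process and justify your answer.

not bisimilar

LTS(P): 5 reachable states
  s0 = (0 + 0) | (0 + 0) | 0\{c}\{a,d} | (c.b.0 + c.0 + (d.0 + (0 + 0))) + a.(d.(0 | 0) + a.(0 | 0)) | —a→ s1, —c→ s2, —c→ s3, —d→ s2
  s1 = d.(0 | 0) + a.(0 | 0) | —a→ s4, —d→ s4
  s2 = (0 + 0) | (0 + 0) | 0\{c}\{a,d} | 0 | ·
  s3 = (0 + 0) | (0 + 0) | 0\{c}\{a,d} | b.0 | —b→ s2
  s4 = 0 | 0 | ·
LTS(Q): 5 reachable states
  t0 = (0 + 0) | (0 + 0) | 0\{c}\{a,d} | (c.b.0 + (d.0 + (0 + 0))) + a.(d.(0 | 0) + a.(0 | 0)) | —a→ t1, —c→ t2, —d→ t3
  t1 = d.(0 | 0) + a.(0 | 0) | —a→ t4, —d→ t4
  t2 = (0 + 0) | (0 + 0) | 0\{c}\{a,d} | b.0 | —b→ t3
  t3 = (0 + 0) | (0 + 0) | 0\{c}\{a,d} | 0 | ·
  t4 = 0 | 0 | ·
Coarsest stable partition (strong bisimilarity classes):
  B0 = {s0}
  B1 = {s2, s4, t3, t4}
  B2 = {s1, t1}
  B3 = {s3, t2}
  B4 = {t0}
s0 ∈ B0, t0 ∈ B4 → different blocks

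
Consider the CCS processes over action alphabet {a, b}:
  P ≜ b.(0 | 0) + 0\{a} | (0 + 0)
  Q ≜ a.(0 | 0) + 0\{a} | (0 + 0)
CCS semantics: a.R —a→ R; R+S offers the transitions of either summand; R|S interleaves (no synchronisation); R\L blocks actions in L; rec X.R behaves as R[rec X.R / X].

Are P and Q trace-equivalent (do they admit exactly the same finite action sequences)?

trace-distinct — witness ⟨b⟩

LTS(P): 2 reachable states
  s0 = b.(0 | 0) + 0\{a} | (0 + 0) ⊢ -b-> s1
  s1 = 0 | 0 ⊢ deadlocked
LTS(Q): 2 reachable states
  t0 = a.(0 | 0) + 0\{a} | (0 + 0) ⊢ -a-> t1
  t1 = 0 | 0 ⊢ deadlocked
Executing b from P (initial set {s0}):
  after b @ step 1: {s1}
  P completes σ.
Executing b from Q (initial set {t0}):
  after b @ step 1: ∅  — Q cannot continue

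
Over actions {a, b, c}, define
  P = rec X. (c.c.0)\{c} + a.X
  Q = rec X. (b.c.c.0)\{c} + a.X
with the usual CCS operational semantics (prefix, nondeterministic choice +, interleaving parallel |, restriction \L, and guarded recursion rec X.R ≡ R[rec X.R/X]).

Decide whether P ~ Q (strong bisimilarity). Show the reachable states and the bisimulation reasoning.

NO

Reachable graph of P (1 states):
  s0 = rec X. (c.c.0)\{c} + a.X :: -a-> s0
Reachable graph of Q (2 states):
  t0 = rec X. (b.c.c.0)\{c} + a.X :: -a-> t0, -b-> t1
  t1 = (c.c.0)\{c} :: ·
Partition-refinement fixed point:
  B0 = {s0}
  B1 = {t0}
  B2 = {t1}
s0 ∈ B0, t0 ∈ B1 → different blocks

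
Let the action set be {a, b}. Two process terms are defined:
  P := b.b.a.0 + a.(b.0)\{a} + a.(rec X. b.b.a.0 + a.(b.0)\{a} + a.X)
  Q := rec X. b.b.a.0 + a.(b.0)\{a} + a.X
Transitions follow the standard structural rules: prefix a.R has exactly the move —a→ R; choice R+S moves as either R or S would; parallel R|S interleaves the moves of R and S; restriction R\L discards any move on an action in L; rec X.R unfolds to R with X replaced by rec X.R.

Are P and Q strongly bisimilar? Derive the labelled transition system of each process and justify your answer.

LTS(P): 7 reachable states
  s0 = b.b.a.0 + a.(b.0)\{a} + a.(rec X. b.b.a.0 + a.(b.0)\{a} + a.X) :: =a=> s1, =a=> s2, =b=> s3
  s1 = (b.0)\{a} :: =b=> s4
  s2 = rec X. b.b.a.0 + a.(b.0)\{a} + a.X :: =a=> s1, =a=> s2, =b=> s3
  s3 = b.a.0 :: =b=> s5
  s4 = 0\{a} :: stopped
  s5 = a.0 :: =a=> s6
  s6 = 0 :: stopped
LTS(Q): 6 reachable states
  t0 = rec X. b.b.a.0 + a.(b.0)\{a} + a.X :: =a=> t0, =a=> t1, =b=> t2
  t1 = (b.0)\{a} :: =b=> t3
  t2 = b.a.0 :: =b=> t4
  t3 = 0\{a} :: stopped
  t4 = a.0 :: =a=> t5
  t5 = 0 :: stopped
Bisimilarity quotient blocks:
  B0 = {s0, s2, t0}
  B1 = {s3, t2}
  B2 = {s5, t4}
  B3 = {s4, s6, t3, t5}
  B4 = {s1, t1}
s0 ∈ B0, t0 ∈ B0 → same block

bisimilar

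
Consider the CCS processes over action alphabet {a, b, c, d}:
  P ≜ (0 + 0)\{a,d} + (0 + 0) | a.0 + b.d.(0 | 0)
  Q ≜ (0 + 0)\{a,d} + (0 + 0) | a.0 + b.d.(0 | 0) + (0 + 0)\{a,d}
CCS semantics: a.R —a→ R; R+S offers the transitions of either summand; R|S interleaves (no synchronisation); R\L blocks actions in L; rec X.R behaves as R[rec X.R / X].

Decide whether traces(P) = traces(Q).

trace-equivalent

Reachable graph of P (4 states):
  m0 = (0 + 0)\{a,d} + (0 + 0) | a.0 + b.d.(0 | 0) → --a--▸ m1, --b--▸ m2
  m1 = (0 + 0) | 0 → stopped
  m2 = d.(0 | 0) → --d--▸ m3
  m3 = 0 | 0 → stopped
Reachable graph of Q (4 states):
  n0 = (0 + 0)\{a,d} + (0 + 0) | a.0 + b.d.(0 | 0) + (0 + 0)\{a,d} → --a--▸ n1, --b--▸ n2
  n1 = (0 + 0) | 0 → stopped
  n2 = d.(0 | 0) → --d--▸ n3
  n3 = 0 | 0 → stopped
Bisimilarity quotient blocks:
  B0 = {m0, n0}
  B1 = {m1, m3, n1, n3}
  B2 = {m2, n2}
m0 ∈ B0, n0 ∈ B0 → same block
Bisimilar ⇒ trace-equivalent.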